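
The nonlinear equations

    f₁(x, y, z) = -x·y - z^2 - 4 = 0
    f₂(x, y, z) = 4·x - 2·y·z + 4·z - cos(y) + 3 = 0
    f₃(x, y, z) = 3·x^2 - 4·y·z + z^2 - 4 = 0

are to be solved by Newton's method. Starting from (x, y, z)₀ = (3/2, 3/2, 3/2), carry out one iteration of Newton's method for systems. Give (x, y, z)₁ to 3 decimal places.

At (3/2, 3/2, 3/2): F = (-8.500, 10.42926, -4.000).
Jacobian J = [[-y, -x, -2·z], [4, -2·z + sin(y), -2·y + 4], [6·x, -4·z, -4·y + 2·z]].
At the point, J = [[-1.500, -1.500, -3.000], [4.000, -2.00251, 1.000], [9.000, -6.000, -3.000]] (det J = -31.57891).
Solving J·Δ = −F gives Δ = (2.177, 6.081, -6.962).
Then the next iterate is (x, y, z)₁ = (3.677, 7.581, -5.462).

(3.677, 7.581, -5.462)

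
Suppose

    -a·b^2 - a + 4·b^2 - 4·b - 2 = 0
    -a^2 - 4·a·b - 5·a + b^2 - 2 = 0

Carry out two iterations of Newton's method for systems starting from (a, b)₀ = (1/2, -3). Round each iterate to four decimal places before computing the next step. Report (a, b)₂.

At (1/2, -3): F = (41.0000, 10.2500).
Jacobian J = [[-b^2 - 1, -2·a·b + 8·b - 4], [-2·a - 4·b - 5, -4·a + 2·b]].
At the point, J = [[-10.0000, -25.0000], [6.0000, -8.0000]] (det J = 230.0000).
Solving J·Δ = −F gives Δ = (0.3120, 1.5152).
Then the next iterate is (a, b)₁ = (0.8120, -1.4848).
Round to (0.8120, -1.4848) and repeat: F = (10.155564, 0.307917), J = [[-3.204631, -13.467085], [-0.6848, -6.2176]].
Δ = (5.5122, -0.5576), so (a, b)₂ = (6.3242, -2.0424).

(6.3242, -2.0424)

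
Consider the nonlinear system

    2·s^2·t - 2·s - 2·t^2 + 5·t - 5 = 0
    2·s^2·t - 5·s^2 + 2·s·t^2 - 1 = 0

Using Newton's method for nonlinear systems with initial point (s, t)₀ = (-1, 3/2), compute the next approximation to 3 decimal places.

(-0.809, 0.032)

At (-1, 3/2): F = (3.000, -7.500).
Jacobian J = [[4·s·t - 2, 2·s^2 - 4·t + 5], [4·s·t - 10·s + 2·t^2, 2·s^2 + 4·s·t]].
At the point, J = [[-8.000, 1.000], [8.500, -4.000]] (det J = 23.500).
Solving J·Δ = −F gives Δ = (0.191, -1.468).
Then the next iterate is (s, t)₁ = (-0.809, 0.032).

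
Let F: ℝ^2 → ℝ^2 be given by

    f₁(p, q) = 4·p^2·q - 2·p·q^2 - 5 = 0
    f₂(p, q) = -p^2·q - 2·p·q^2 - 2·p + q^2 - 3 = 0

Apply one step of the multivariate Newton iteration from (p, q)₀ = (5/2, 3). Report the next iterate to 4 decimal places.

At (5/2, 3): F = (25.0000, -62.7500).
Jacobian J = [[8·p·q - 2·q^2, 4·p^2 - 4·p·q], [-2·p·q - 2·q^2 - 2, -p^2 - 4·p·q + 2·q]].
At the point, J = [[42.0000, -5.0000], [-35.0000, -30.2500]] (det J = -1445.5000).
Solving J·Δ = −F gives Δ = (-0.7402, -1.2179).
Then the next iterate is (p, q)₁ = (1.7598, 1.7821).

(1.7598, 1.7821)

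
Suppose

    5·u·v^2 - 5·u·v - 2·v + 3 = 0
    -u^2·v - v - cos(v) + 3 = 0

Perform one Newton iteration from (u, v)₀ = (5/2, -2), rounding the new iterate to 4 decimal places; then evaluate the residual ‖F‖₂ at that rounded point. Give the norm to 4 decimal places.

25.4092

At (5/2, -2): F = (82.0000, 17.916147).
Jacobian J = [[5·v^2 - 5·v, 10·u·v - 5·u - 2], [-2·u·v, -u^2 + sin(v) - 1]].
At the point, J = [[30.0000, -64.5000], [10.0000, -8.159297]] (det J = 400.221077).
Solving J·Δ = −F gives Δ = (-1.2157, 0.7059).
Then the next iterate is (u, v)₁ = (1.2843, -1.2941).
Re-evaluating at (1.2843, -1.2941): F = (24.652316, 6.155444), so ‖F‖₂ = 25.4092.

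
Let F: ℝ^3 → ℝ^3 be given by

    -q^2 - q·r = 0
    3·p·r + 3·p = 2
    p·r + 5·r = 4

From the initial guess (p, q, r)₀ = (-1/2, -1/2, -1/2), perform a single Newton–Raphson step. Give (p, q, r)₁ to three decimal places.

(3.125, -0.764, 1.292)

At (-1/2, -1/2, -1/2): F = (-0.500, -2.750, -6.250).
Jacobian J = [[0, -2·q - r, -q], [3·r + 3, 0, 3·p], [r, 0, p + 5]].
At the point, J = [[0.000, 1.500, 0.500], [1.500, 0.000, -1.500], [-0.500, 0.000, 4.500]] (det J = -9.000).
Solving J·Δ = −F gives Δ = (3.625, -0.264, 1.792).
Then the next iterate is (p, q, r)₁ = (3.125, -0.764, 1.292).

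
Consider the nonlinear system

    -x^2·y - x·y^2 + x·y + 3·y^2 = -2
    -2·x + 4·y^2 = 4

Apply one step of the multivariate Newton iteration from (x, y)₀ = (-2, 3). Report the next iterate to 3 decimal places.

At (-2, 3): F = (29.000, 36.000).
Jacobian J = [[-2·x·y - y^2 + y, -x^2 - 2·x·y + x + 6·y], [-2, 8·y]].
At the point, J = [[6.000, 24.000], [-2.000, 24.000]] (det J = 192.000).
Solving J·Δ = −F gives Δ = (0.875, -1.427).
Then the next iterate is (x, y)₁ = (-1.125, 1.573).

(-1.125, 1.573)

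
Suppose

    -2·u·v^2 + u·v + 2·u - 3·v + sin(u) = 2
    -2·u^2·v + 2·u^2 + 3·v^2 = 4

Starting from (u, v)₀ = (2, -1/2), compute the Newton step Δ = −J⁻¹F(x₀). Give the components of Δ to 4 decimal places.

At (2, -1/2): F = (2.409297, 8.7500).
Jacobian J = [[-2·v^2 + v + cos(u) + 2, -4·u·v + u - 3], [-4·u·v + 4·u, -2·u^2 + 6·v]].
At the point, J = [[0.583853, 3.0000], [12.0000, -11.0000]] (det J = -42.422385).
Solving J·Δ = −F gives Δ = (-1.2435, -0.5611).

(-1.2435, -0.5611)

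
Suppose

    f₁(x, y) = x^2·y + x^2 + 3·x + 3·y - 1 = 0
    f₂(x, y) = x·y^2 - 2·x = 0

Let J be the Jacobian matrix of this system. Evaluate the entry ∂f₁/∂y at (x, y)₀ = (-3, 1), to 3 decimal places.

12.000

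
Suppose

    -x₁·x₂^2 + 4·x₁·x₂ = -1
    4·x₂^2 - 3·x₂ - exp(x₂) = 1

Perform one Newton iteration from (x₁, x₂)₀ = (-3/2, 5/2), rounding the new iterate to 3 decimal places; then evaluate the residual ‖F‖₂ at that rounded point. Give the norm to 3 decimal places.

1.441

At (-3/2, 5/2): F = (-4.625, 4.31751).
Jacobian J = [[-x₂^2 + 4·x₂, -2·x₁·x₂ + 4·x₁], [0, 8·x₂ - exp(x₂) - 3]].
At the point, J = [[3.750, 1.500], [0.000, 4.81751]] (det J = 18.06565).
Solving J·Δ = −F gives Δ = (1.592, -0.896).
Then the next iterate is (x₁, x₂)₁ = (0.092, 1.604).
Re-evaluating at (0.092, 1.604): F = (1.35357, -0.49362), so ‖F‖₂ = 1.441.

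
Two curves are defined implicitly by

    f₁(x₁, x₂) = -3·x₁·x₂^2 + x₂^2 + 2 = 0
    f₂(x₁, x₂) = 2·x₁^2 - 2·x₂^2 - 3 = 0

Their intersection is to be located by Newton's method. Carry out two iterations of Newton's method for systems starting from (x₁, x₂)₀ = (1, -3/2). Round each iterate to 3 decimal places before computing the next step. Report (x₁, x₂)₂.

At (1, -3/2): F = (-2.500, -5.500).
Jacobian J = [[-3·x₂^2, -6·x₁·x₂ + 2·x₂], [4·x₁, -4·x₂]].
At the point, J = [[-6.750, 6.000], [4.000, 6.000]] (det J = -64.500).
Solving J·Δ = −F gives Δ = (0.279, 0.731).
Then the next iterate is (x₁, x₂)₁ = (1.279, -0.769).
Round to (1.279, -0.769) and repeat: F = (0.32231, -0.91104), J = [[-1.77408, 4.36331], [5.116, 3.076]].
Δ = (0.179, -0.001), so (x₁, x₂)₂ = (1.458, -0.770).

(1.458, -0.770)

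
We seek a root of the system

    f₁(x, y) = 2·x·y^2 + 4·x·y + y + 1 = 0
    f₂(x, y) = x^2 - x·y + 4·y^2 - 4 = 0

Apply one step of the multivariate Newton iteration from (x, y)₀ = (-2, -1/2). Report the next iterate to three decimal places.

(-2.933, 1.133)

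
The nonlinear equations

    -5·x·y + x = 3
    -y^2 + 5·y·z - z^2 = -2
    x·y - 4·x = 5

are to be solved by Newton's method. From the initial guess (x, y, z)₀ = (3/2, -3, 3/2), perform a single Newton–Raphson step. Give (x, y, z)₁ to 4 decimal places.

At (3/2, -3, 3/2): F = (21.0000, -31.7500, -15.5000).
Jacobian J = [[-5·y + 1, -5·x, 0], [0, -2·y + 5·z, 5·y - 2·z], [y - 4, x, 0]].
At the point, J = [[16.0000, -7.5000, 0.0000], [0.0000, 13.5000, -18.0000], [-7.0000, 1.5000, 0.0000]] (det J = -513.0000).
Solving J·Δ = −F gives Δ = (-2.9737, -3.5439, -4.4218).
Then the next iterate is (x, y, z)₁ = (-1.4737, -6.5439, -2.9218).

(-1.4737, -6.5439, -2.9218)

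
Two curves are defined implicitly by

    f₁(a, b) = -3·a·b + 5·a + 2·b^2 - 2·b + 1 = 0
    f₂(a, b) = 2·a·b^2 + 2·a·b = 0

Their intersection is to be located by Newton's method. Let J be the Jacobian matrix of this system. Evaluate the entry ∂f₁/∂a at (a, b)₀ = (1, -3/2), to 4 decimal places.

9.5000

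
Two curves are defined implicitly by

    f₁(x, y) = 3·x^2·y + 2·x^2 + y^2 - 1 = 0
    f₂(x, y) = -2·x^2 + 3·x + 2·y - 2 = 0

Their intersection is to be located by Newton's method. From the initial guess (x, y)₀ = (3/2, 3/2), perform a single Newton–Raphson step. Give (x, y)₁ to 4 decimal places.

(1.1777, 0.5165)

At (3/2, 3/2): F = (15.8750, 1.0000).
Jacobian J = [[6·x·y + 4·x, 3·x^2 + 2·y], [-4·x + 3, 2]].
At the point, J = [[19.5000, 9.7500], [-3.0000, 2.0000]] (det J = 68.2500).
Solving J·Δ = −F gives Δ = (-0.3223, -0.9835).
Then the next iterate is (x, y)₁ = (1.1777, 0.5165).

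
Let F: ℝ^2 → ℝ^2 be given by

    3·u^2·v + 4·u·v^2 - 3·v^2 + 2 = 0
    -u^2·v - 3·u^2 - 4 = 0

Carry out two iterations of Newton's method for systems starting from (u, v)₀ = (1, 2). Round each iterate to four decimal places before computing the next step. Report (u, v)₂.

At (1, 2): F = (12.0000, -9.0000).
Jacobian J = [[6·u·v + 4·v^2, 3·u^2 + 8·u·v - 6·v], [-2·u·v - 6·u, -u^2]].
At the point, J = [[28.0000, 7.0000], [-10.0000, -1.0000]] (det J = 42.0000).
Solving J·Δ = −F gives Δ = (-1.2143, 3.1429).
Then the next iterate is (u, v)₁ = (-0.2143, 5.1429).
Round to (-0.2143, 5.1429) and repeat: F = (-99.312149, -4.373959), J = [[99.184941, -39.536614], [3.490047, -0.045924]].
Δ = (1.2619, 0.6537), so (u, v)₂ = (1.0476, 5.7966).

(1.0476, 5.7966)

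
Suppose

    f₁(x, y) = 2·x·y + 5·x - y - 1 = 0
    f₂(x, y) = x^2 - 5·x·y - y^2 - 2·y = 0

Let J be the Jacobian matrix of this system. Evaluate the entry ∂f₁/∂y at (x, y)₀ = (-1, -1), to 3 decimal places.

-3.000

∂f₁/∂y = 2·x - 1.
At (-1, -1) this is -3.000.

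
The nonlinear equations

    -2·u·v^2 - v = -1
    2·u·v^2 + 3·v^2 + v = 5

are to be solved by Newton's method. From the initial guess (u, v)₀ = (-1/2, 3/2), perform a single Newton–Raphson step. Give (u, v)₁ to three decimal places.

At (-1/2, 3/2): F = (1.750, 1.000).
Jacobian J = [[-2·v^2, -4·u·v - 1], [2·v^2, 4·u·v + 6·v + 1]].
At the point, J = [[-4.500, 2.000], [4.500, 7.000]] (det J = -40.500).
Solving J·Δ = −F gives Δ = (0.253, -0.306).
Then the next iterate is (u, v)₁ = (-0.247, 1.194).

(-0.247, 1.194)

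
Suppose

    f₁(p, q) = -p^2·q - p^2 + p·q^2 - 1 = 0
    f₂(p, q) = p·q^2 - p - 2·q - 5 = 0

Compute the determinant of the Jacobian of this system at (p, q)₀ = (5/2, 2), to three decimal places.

J = [[-2·p·q - 2·p + q^2, -p^2 + 2·p·q], [q^2 - 1, 2·p·q - 2]].
At the point, J = [[-11.000, 3.750], [3.000, 8.000]].
det J = -99.250.

-99.250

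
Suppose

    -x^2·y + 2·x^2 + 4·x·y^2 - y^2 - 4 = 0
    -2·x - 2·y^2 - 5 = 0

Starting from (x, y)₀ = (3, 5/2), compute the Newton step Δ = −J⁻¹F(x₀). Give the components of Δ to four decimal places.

(3.7383, -3.0977)

At (3, 5/2): F = (60.2500, -23.5000).
Jacobian J = [[-2·x·y + 4·x + 4·y^2, -x^2 + 8·x·y - 2·y], [-2, -4·y]].
At the point, J = [[22.0000, 46.0000], [-2.0000, -10.0000]] (det J = -128.0000).
Solving J·Δ = −F gives Δ = (3.7383, -3.0977).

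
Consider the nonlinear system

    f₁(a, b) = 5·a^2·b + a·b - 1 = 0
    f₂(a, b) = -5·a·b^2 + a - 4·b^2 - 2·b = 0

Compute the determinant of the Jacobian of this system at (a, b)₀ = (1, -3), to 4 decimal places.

-1452.0000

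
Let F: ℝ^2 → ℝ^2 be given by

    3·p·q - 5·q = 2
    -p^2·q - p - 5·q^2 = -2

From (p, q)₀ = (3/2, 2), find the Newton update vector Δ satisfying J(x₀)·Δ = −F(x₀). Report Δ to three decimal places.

At (3/2, 2): F = (-3.000, -24.000).
Jacobian J = [[3·q, 3·p - 5], [-2·p·q - 1, -p^2 - 10·q]].
At the point, J = [[6.000, -0.500], [-7.000, -22.250]] (det J = -137.000).
Solving J·Δ = −F gives Δ = (0.400, -1.204).

(0.400, -1.204)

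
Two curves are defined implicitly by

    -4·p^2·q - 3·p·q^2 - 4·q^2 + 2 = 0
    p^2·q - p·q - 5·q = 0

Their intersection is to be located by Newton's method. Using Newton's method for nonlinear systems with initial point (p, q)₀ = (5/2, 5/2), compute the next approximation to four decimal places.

(2.6014, 0.8110)

At (5/2, 5/2): F = (-132.3750, -3.1250).
Jacobian J = [[-8·p·q - 3·q^2, -4·p^2 - 6·p·q - 8·q], [2·p·q - q, p^2 - p - 5]].
At the point, J = [[-68.7500, -82.5000], [10.0000, -1.2500]] (det J = 910.9375).
Solving J·Δ = −F gives Δ = (0.1014, -1.6890).
Then the next iterate is (p, q)₁ = (2.6014, 0.8110).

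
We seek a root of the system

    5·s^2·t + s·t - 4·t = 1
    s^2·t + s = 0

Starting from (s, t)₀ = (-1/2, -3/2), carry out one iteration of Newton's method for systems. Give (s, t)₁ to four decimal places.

At (-1/2, -3/2): F = (3.8750, -0.8750).
Jacobian J = [[10·s·t + t, 5·s^2 + s - 4], [2·s·t + 1, s^2]].
At the point, J = [[6.0000, -3.2500], [2.5000, 0.2500]] (det J = 9.6250).
Solving J·Δ = −F gives Δ = (0.1948, 1.5519).
Then the next iterate is (s, t)₁ = (-0.3052, 0.0519).

(-0.3052, 0.0519)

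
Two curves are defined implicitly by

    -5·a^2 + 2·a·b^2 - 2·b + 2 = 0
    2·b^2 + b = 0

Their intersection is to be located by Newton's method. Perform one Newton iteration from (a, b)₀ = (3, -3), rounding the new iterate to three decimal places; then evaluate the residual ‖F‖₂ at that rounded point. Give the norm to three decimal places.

At (3, -3): F = (17.000, 15.000).
Jacobian J = [[-10·a + 2·b^2, 4·a·b - 2], [0, 4·b + 1]].
At the point, J = [[-12.000, -38.000], [0.000, -11.000]] (det J = 132.000).
Solving J·Δ = −F gives Δ = (-2.902, 1.364).
Then the next iterate is (a, b)₁ = (0.098, -1.636).
Re-evaluating at (0.098, -1.636): F = (5.74857, 3.71699), so ‖F‖₂ = 6.846.

6.846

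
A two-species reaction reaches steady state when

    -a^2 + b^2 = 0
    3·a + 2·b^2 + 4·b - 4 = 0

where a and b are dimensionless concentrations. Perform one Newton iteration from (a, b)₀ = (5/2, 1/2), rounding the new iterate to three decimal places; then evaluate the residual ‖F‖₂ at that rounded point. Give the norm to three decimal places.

At (5/2, 1/2): F = (-6.000, 6.000).
Jacobian J = [[-2·a, 2·b], [3, 4·b + 4]].
At the point, J = [[-5.000, 1.000], [3.000, 6.000]] (det J = -33.000).
Solving J·Δ = −F gives Δ = (-1.273, -0.364).
Then the next iterate is (a, b)₁ = (1.227, 0.136).
Re-evaluating at (1.227, 0.136): F = (-1.48703, 0.26199), so ‖F‖₂ = 1.510.

1.510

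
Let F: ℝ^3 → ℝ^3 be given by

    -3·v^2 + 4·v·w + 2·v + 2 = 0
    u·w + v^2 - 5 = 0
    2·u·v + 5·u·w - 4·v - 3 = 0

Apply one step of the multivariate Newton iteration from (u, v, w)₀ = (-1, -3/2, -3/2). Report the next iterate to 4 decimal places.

At (-1, -3/2, -3/2): F = (1.2500, -1.2500, 13.5000).
Jacobian J = [[0, -6·v + 4·w + 2, 4·v], [w, 2·v, u], [2·v + 5·w, 2·u - 4, 5·u]].
At the point, J = [[0.0000, 5.0000, -6.0000], [-1.5000, -3.0000, -1.0000], [-10.5000, -6.0000, -5.0000]] (det J = 150.0000).
Solving J·Δ = −F gives Δ = (2.5033, -1.3600, -0.9250).
Then the next iterate is (u, v, w)₁ = (1.5033, -2.8600, -2.4250).

(1.5033, -2.8600, -2.4250)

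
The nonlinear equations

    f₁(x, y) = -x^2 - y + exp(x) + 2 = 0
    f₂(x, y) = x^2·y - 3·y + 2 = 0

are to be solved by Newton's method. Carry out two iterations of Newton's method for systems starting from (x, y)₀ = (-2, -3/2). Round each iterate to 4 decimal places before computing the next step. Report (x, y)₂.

At (-2, -3/2): F = (-0.364665, 0.5000).
Jacobian J = [[-2·x + exp(x), -1], [2·x·y, x^2 - 3]].
At the point, J = [[4.135335, -1.0000], [6.0000, 1.0000]] (det J = 10.135335).
Solving J·Δ = −F gives Δ = (-0.0134, -0.4199).
Then the next iterate is (x, y)₁ = (-2.0134, -1.9199).
Round to (-2.0134, -1.9199) and repeat: F = (-0.000346, -0.023151), J = [[4.160334, -1.0000], [7.731053, 1.053780]].
Δ = (0.0019, 0.0077), so (x, y)₂ = (-2.0115, -1.9122).

(-2.0115, -1.9122)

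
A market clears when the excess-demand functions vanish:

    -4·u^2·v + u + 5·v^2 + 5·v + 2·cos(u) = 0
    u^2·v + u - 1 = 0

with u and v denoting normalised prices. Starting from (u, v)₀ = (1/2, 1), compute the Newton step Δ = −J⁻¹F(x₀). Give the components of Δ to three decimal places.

(0.218, -0.742)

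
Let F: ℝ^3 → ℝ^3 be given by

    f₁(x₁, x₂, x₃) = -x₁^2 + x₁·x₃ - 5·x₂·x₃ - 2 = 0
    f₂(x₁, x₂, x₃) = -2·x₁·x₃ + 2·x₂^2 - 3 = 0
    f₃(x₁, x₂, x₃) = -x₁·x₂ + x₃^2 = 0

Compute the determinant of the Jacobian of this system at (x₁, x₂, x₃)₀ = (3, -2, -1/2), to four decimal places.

206.5000

J = [[-2·x₁ + x₃, -5·x₃, x₁ - 5·x₂], [-2·x₃, 4·x₂, -2·x₁], [-x₂, -x₁, 2·x₃]].
At the point, J = [[-6.5000, 2.5000, 13.0000], [1.0000, -8.0000, -6.0000], [2.0000, -3.0000, -1.0000]].
det J = 206.5000.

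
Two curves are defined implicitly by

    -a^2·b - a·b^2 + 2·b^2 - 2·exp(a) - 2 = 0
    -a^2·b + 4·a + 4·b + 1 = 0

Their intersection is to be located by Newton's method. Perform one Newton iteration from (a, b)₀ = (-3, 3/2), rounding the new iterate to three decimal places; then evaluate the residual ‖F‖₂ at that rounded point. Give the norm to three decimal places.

At (-3, 3/2): F = (-4.34957, -18.500).
Jacobian J = [[-2·a·b - b^2 - 2·exp(a), -a^2 - 2·a·b + 4·b], [-2·a·b + 4, -a^2 + 4]].
At the point, J = [[6.65043, 6.000], [13.000, -5.000]] (det J = -111.25213).
Solving J·Δ = −F gives Δ = (1.193, -0.598).
Then the next iterate is (a, b)₁ = (-1.807, 0.902).
Re-evaluating at (-1.807, 0.902): F = (-2.17616, -5.56525), so ‖F‖₂ = 5.976.

5.976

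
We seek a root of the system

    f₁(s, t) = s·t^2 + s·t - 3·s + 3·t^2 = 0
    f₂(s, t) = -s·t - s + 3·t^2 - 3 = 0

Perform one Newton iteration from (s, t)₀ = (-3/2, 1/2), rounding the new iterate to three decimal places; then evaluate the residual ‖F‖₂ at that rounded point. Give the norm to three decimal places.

3.485

At (-3/2, 1/2): F = (4.125, 0.000).
Jacobian J = [[t^2 + t - 3, 2·s·t + s + 6·t], [-t - 1, -s + 6·t]].
At the point, J = [[-2.250, 0.000], [-1.500, 4.500]] (det J = -10.125).
Solving J·Δ = −F gives Δ = (1.833, 0.611).
Then the next iterate is (s, t)₁ = (0.333, 1.111).
Re-evaluating at (0.333, 1.111): F = (3.48495, 0.000), so ‖F‖₂ = 3.485.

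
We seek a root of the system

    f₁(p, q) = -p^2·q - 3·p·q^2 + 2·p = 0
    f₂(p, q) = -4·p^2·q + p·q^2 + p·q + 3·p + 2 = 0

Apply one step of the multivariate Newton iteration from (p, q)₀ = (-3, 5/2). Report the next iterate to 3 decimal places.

(-1.819, 1.787)

At (-3, 5/2): F = (27.750, -123.250).
Jacobian J = [[-2·p·q - 3·q^2 + 2, -p^2 - 6·p·q], [-8·p·q + q^2 + q + 3, -4·p^2 + 2·p·q + p]].
At the point, J = [[-1.750, 36.000], [71.750, -54.000]] (det J = -2488.500).
Solving J·Δ = −F gives Δ = (1.181, -0.713).
Then the next iterate is (p, q)₁ = (-1.819, 1.787).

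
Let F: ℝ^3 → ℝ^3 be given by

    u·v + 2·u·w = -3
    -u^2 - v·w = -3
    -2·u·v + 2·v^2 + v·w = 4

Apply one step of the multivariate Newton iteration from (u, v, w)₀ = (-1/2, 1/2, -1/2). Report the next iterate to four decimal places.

(-1.6500, 0.5833, 3.2833)

At (-1/2, 1/2, -1/2): F = (3.2500, 3.0000, -3.2500).
Jacobian J = [[v + 2·w, u, 2·u], [-2·u, -w, -v], [-2·v, -2·u + 4·v + w, v]].
At the point, J = [[-0.5000, -0.5000, -1.0000], [1.0000, 0.5000, -0.5000], [-1.0000, 2.5000, 0.5000]] (det J = -3.7500).
Solving J·Δ = −F gives Δ = (-1.1500, 0.0833, 3.7833).
Then the next iterate is (u, v, w)₁ = (-1.6500, 0.5833, 3.2833).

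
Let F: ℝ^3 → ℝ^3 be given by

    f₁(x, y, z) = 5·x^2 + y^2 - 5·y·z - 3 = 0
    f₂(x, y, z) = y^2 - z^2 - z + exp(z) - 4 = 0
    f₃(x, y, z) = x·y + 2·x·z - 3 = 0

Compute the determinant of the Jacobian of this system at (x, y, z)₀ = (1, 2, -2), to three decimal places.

J = [[10·x, 2·y - 5·z, -5·y], [0, 2·y, -2·z + exp(z) - 1], [y + 2·z, x, 2·x]].
At the point, J = [[10.000, 14.000, -10.000], [0.000, 4.000, 3.13534], [-2.000, 1.000, 2.000]].
det J = -119.143.

-119.143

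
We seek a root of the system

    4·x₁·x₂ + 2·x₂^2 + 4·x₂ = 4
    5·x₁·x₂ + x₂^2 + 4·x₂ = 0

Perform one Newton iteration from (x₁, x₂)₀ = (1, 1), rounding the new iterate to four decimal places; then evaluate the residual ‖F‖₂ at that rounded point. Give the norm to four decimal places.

12.7188

At (1, 1): F = (6.0000, 10.0000).
Jacobian J = [[4·x₂, 4·x₁ + 4·x₂ + 4], [5·x₂, 5·x₁ + 2·x₂ + 4]].
At the point, J = [[4.0000, 12.0000], [5.0000, 11.0000]] (det J = -16.0000).
Solving J·Δ = −F gives Δ = (-3.3750, 0.6250).
Then the next iterate is (x₁, x₂)₁ = (-2.3750, 1.6250).
Re-evaluating at (-2.3750, 1.6250): F = (-7.656250, -10.156250), so ‖F‖₂ = 12.7188.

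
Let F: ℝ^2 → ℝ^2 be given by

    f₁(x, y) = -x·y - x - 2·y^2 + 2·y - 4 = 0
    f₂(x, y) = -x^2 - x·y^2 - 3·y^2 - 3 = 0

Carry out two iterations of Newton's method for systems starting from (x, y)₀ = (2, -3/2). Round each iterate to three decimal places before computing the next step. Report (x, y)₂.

At (2, -3/2): F = (-10.500, -18.250).
Jacobian J = [[-y - 1, -x - 4·y + 2], [-2·x - y^2, -2·x·y - 6·y]].
At the point, J = [[0.500, 6.000], [-6.250, 15.000]] (det J = 45.000).
Solving J·Δ = −F gives Δ = (1.067, 1.661).
Then the next iterate is (x, y)₁ = (3.067, 0.161).
Round to (3.067, 0.161) and repeat: F = (-7.29063, -12.56375), J = [[-1.161, -1.711], [-6.15992, -1.95357]].
Δ = (-0.877, -3.666), so (x, y)₂ = (2.190, -3.505).

(2.190, -3.505)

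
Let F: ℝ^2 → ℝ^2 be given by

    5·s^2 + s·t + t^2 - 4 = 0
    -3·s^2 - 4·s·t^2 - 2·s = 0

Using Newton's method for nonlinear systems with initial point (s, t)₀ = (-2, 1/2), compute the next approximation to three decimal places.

(-1.211, 0.362)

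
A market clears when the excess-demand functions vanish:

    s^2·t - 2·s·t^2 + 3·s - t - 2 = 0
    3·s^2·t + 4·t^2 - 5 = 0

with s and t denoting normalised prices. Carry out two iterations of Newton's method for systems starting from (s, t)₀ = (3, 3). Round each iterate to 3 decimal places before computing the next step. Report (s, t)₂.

At (3, 3): F = (-23.000, 112.000).
Jacobian J = [[2·s·t - 2·t^2 + 3, s^2 - 4·s·t - 1], [6·s·t, 3·s^2 + 8·t]].
At the point, J = [[3.000, -28.000], [54.000, 51.000]] (det J = 1665.000).
Solving J·Δ = −F gives Δ = (-1.179, -0.948).
Then the next iterate is (s, t)₁ = (1.821, 2.052).
Round to (1.821, 2.052) and repeat: F = (-7.11987, 32.25636), J = [[2.05198, -12.63073], [22.42015, 26.36412]].
Δ = (-0.651, -0.670), so (s, t)₂ = (1.170, 1.382).

(1.170, 1.382)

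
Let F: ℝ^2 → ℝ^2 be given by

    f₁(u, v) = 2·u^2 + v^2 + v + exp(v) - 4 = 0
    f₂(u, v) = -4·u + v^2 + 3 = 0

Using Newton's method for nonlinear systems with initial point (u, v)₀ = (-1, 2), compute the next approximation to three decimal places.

(1.704, 1.954)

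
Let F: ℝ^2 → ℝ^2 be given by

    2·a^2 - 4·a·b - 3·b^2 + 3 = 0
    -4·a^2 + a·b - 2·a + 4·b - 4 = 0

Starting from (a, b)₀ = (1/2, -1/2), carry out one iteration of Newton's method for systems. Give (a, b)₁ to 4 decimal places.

(-0.5255, -0.1480)

At (1/2, -1/2): F = (3.7500, -8.2500).
Jacobian J = [[4·a - 4·b, -4·a - 6·b], [-8·a + b - 2, a + 4]].
At the point, J = [[4.0000, 1.0000], [-6.5000, 4.5000]] (det J = 24.5000).
Solving J·Δ = −F gives Δ = (-1.0255, 0.3520).
Then the next iterate is (a, b)₁ = (-0.5255, -0.1480).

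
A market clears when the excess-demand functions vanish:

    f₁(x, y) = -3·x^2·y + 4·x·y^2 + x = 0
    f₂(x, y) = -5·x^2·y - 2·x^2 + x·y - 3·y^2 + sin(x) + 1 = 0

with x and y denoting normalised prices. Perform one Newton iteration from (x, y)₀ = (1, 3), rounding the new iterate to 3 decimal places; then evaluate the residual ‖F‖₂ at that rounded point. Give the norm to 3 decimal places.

17.801

At (1, 3): F = (28.000, -39.15853).
Jacobian J = [[-6·x·y + 4·y^2 + 1, -3·x^2 + 8·x·y], [-10·x·y - 4·x + y + cos(x), -5·x^2 + x - 6·y]].
At the point, J = [[19.000, 21.000], [-30.45970, -22.000]] (det J = 221.65365).
Solving J·Δ = −F gives Δ = (-0.931, -0.491).
Then the next iterate is (x, y)₁ = (0.069, 2.509).
Re-evaluating at (0.069, 2.509): F = (1.77061, -17.71243), so ‖F‖₂ = 17.801.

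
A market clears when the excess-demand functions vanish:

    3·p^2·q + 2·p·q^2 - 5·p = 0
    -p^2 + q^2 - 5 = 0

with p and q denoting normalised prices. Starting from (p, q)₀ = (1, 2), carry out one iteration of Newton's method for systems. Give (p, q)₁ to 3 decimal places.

(0.293, 2.146)

At (1, 2): F = (9.000, -2.000).
Jacobian J = [[6·p·q + 2·q^2 - 5, 3·p^2 + 4·p·q], [-2·p, 2·q]].
At the point, J = [[15.000, 11.000], [-2.000, 4.000]] (det J = 82.000).
Solving J·Δ = −F gives Δ = (-0.707, 0.146).
Then the next iterate is (p, q)₁ = (0.293, 2.146).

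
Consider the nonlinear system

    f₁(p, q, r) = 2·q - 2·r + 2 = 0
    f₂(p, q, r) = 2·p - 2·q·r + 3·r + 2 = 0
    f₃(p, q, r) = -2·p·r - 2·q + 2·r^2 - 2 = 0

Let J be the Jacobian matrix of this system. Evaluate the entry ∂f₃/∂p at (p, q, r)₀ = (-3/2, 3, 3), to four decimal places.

-6.0000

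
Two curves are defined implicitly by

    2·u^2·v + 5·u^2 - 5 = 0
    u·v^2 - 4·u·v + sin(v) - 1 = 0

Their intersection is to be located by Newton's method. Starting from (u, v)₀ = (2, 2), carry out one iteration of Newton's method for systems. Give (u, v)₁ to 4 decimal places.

(-1.0452, 11.8283)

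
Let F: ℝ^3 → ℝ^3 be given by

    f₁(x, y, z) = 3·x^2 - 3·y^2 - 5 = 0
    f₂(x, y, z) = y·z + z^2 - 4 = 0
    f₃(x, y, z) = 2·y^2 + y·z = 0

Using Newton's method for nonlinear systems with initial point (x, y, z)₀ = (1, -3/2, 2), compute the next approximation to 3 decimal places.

At (1, -3/2, 2): F = (-8.750, -3.000, 1.500).
Jacobian J = [[6·x, -6·y, 0], [0, z, y + 2·z], [0, 4·y + z, y]].
At the point, J = [[6.000, 9.000, 0.000], [0.000, 2.000, 2.500], [0.000, -4.000, -1.500]] (det J = 42.000).
Solving J·Δ = −F gives Δ = (1.619, -0.107, 1.286).
Then the next iterate is (x, y, z)₁ = (2.619, -1.607, 3.286).

(2.619, -1.607, 3.286)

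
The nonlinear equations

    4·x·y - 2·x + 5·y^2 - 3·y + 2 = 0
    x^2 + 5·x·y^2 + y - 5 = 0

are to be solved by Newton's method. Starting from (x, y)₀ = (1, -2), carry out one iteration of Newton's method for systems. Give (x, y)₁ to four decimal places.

At (1, -2): F = (18.0000, 14.0000).
Jacobian J = [[4·y - 2, 4·x + 10·y - 3], [2·x + 5·y^2, 10·x·y + 1]].
At the point, J = [[-10.0000, -19.0000], [22.0000, -19.0000]] (det J = 608.0000).
Solving J·Δ = −F gives Δ = (0.1250, 0.8816).
Then the next iterate is (x, y)₁ = (1.1250, -1.1184).

(1.1250, -1.1184)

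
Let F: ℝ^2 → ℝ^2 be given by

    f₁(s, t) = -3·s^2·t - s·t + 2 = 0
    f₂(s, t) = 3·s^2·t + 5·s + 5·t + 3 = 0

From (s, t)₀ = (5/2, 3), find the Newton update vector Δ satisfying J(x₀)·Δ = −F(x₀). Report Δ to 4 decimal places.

(4.8629, -13.8903)

At (5/2, 3): F = (-61.7500, 86.7500).
Jacobian J = [[-6·s·t - t, -3·s^2 - s], [6·s·t + 5, 3·s^2 + 5]].
At the point, J = [[-48.0000, -21.2500], [50.0000, 23.7500]] (det J = -77.5000).
Solving J·Δ = −F gives Δ = (4.8629, -13.8903).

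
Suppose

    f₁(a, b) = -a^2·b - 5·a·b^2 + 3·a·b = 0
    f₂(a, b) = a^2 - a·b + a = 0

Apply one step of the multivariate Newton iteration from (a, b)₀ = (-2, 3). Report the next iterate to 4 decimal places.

At (-2, 3): F = (60.0000, 8.0000).
Jacobian J = [[-2·a·b - 5·b^2 + 3·b, -a^2 - 10·a·b + 3·a], [2·a - b + 1, -a]].
At the point, J = [[-24.0000, 50.0000], [-6.0000, 2.0000]] (det J = 252.0000).
Solving J·Δ = −F gives Δ = (1.1111, -0.6667).
Then the next iterate is (a, b)₁ = (-0.8889, 2.3333).

(-0.8889, 2.3333)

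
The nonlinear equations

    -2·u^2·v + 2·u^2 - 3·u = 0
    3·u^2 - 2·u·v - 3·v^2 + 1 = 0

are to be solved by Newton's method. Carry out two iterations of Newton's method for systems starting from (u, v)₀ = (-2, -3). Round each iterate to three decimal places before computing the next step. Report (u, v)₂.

(-0.636, -0.894)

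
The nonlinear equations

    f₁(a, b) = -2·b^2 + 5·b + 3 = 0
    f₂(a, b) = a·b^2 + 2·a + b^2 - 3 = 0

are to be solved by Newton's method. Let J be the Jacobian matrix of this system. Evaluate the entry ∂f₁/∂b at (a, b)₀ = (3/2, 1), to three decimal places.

∂f₁/∂b = -4·b + 5.
At (3/2, 1) this is 1.000.

1.000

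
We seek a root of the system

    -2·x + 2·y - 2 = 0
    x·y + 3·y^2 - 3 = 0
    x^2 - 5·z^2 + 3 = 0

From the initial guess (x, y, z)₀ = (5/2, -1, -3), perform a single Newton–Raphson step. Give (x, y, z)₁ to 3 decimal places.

At (5/2, -1, -3): F = (-9.000, -2.500, -35.750).
Jacobian J = [[-2, 2, 0], [y, x + 6·y, 0], [2·x, 0, -10·z]].
At the point, J = [[-2.000, 2.000, 0.000], [-1.000, -3.500, 0.000], [5.000, 0.000, 30.000]] (det J = 270.000).
Solving J·Δ = −F gives Δ = (-4.056, 0.444, 1.868).
Then the next iterate is (x, y, z)₁ = (-1.556, -0.556, -1.132).

(-1.556, -0.556, -1.132)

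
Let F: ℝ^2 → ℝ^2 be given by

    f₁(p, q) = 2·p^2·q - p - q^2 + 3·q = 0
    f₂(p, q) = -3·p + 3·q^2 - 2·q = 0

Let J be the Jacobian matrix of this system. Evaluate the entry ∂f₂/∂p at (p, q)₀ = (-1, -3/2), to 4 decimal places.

∂f₂/∂p = -3.
At (-1, -3/2) this is -3.0000.

-3.0000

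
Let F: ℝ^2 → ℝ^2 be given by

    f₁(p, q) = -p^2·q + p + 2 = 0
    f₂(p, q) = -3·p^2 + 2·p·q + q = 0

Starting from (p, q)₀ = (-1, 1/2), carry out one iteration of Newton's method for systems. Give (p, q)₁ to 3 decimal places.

(-0.200, 2.600)

At (-1, 1/2): F = (0.500, -3.500).
Jacobian J = [[-2·p·q + 1, -p^2], [-6·p + 2·q, 2·p + 1]].
At the point, J = [[2.000, -1.000], [7.000, -1.000]] (det J = 5.000).
Solving J·Δ = −F gives Δ = (0.800, 2.100).
Then the next iterate is (p, q)₁ = (-0.200, 2.600).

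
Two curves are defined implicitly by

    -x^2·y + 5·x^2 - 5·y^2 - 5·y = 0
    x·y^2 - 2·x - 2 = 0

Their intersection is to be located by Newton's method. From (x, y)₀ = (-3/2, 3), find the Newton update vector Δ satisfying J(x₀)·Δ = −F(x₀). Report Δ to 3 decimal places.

At (-3/2, 3): F = (-55.500, -12.500).
Jacobian J = [[-2·x·y + 10·x, -x^2 - 10·y - 5], [y^2 - 2, 2·x·y]].
At the point, J = [[-6.000, -37.250], [7.000, -9.000]] (det J = 314.750).
Solving J·Δ = −F gives Δ = (-0.108, -1.473).

(-0.108, -1.473)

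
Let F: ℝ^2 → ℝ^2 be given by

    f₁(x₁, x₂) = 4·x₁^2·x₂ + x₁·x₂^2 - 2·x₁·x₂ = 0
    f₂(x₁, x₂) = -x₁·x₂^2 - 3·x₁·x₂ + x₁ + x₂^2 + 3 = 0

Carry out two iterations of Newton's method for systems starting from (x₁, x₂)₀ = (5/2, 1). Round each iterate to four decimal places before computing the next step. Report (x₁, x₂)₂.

(0.1641, 1.7843)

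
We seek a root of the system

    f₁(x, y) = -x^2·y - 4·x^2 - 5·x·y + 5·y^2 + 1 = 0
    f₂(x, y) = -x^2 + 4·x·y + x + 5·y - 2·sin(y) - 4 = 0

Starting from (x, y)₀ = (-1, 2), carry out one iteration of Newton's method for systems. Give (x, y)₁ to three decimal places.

(-0.288, 0.899)

At (-1, 2): F = (25.000, -5.81859).
Jacobian J = [[-2·x·y - 8·x - 5·y, -x^2 - 5·x + 10·y], [-2·x + 4·y + 1, 4·x - 2·cos(y) + 5]].
At the point, J = [[2.000, 24.000], [11.000, 1.83229]] (det J = -260.33541).
Solving J·Δ = −F gives Δ = (0.712, -1.101).
Then the next iterate is (x, y)₁ = (-0.288, 0.899).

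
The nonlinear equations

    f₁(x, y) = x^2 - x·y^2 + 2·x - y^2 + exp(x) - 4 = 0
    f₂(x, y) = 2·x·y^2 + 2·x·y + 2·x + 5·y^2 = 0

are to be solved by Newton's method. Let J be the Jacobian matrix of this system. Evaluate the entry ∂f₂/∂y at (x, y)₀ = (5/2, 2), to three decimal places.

∂f₂/∂y = 4·x·y + 2·x + 10·y.
At (5/2, 2) this is 45.000.

45.000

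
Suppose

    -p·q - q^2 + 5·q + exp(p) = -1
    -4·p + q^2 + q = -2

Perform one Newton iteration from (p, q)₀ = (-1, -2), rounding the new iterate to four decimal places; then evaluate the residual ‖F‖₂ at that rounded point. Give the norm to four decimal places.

At (-1, -2): F = (-14.632121, 8.0000).
Jacobian J = [[-q + exp(p), -p - 2·q + 5], [-4, 2·q + 1]].
At the point, J = [[2.367879, 10.0000], [-4.0000, -3.0000]] (det J = 32.896362).
Solving J·Δ = −F gives Δ = (1.0975, 1.2033).
Then the next iterate is (p, q)₁ = (0.0975, -0.7967).
Re-evaluating at (0.0975, -0.7967): F = (-2.438141, 1.448031), so ‖F‖₂ = 2.8357.

2.8357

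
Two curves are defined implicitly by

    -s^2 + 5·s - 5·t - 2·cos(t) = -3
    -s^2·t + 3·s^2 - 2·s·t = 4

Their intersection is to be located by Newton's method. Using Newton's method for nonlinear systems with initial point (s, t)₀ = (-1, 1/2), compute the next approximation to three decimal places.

At (-1, 1/2): F = (-7.25517, -0.500).
Jacobian J = [[-2·s + 5, 2·sin(t) - 5], [-2·s·t + 6·s - 2·t, -s^2 - 2·s]].
At the point, J = [[7.000, -4.04115], [-6.000, 1.000]] (det J = -17.24689).
Solving J·Δ = −F gives Δ = (-0.538, -2.727).
Then the next iterate is (s, t)₁ = (-1.538, -2.227).

(-1.538, -2.227)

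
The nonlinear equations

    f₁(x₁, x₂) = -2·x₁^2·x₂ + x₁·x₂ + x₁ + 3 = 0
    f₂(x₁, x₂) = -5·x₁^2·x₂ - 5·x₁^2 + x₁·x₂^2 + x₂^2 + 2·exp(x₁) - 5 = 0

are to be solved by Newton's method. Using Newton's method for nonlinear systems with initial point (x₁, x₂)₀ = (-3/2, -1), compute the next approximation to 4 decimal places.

(0.0275, -1.2775)

At (-3/2, -1): F = (7.5000, -5.053740).
Jacobian J = [[-4·x₁·x₂ + x₂ + 1, -2·x₁^2 + x₁], [-10·x₁·x₂ - 10·x₁ + x₂^2 + 2·exp(x₁), -5·x₁^2 + 2·x₁·x₂ + 2·x₂]].
At the point, J = [[-6.0000, -6.0000], [1.446260, -10.2500]] (det J = 70.177562).
Solving J·Δ = −F gives Δ = (1.5275, -0.2775).
Then the next iterate is (x₁, x₂)₁ = (0.0275, -1.2775).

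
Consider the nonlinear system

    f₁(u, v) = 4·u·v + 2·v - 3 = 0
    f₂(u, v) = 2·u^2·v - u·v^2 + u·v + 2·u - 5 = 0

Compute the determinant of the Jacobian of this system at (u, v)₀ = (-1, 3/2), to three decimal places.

14.500

J = [[4·v, 4·u + 2], [4·u·v - v^2 + v + 2, 2·u^2 - 2·u·v + u]].
At the point, J = [[6.000, -2.000], [-4.750, 4.000]].
det J = 14.500.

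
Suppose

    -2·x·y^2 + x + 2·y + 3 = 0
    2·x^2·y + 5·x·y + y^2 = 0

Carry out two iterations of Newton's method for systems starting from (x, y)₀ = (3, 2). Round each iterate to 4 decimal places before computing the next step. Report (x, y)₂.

(-3.7948, 8.4354)

At (3, 2): F = (-14.0000, 70.0000).
Jacobian J = [[-2·y^2 + 1, -4·x·y + 2], [4·x·y + 5·y, 2·x^2 + 5·x + 2·y]].
At the point, J = [[-7.0000, -22.0000], [34.0000, 37.0000]] (det J = 489.0000).
Solving J·Δ = −F gives Δ = (-2.0900, 0.0286).
Then the next iterate is (x, y)₁ = (0.9100, 2.0286).
Round to (0.9100, 2.0286) and repeat: F = (0.477503, 16.705115), J = [[-7.230436, -5.384104], [17.527104, 10.2634]].
Δ = (-4.7048, 6.4068), so (x, y)₂ = (-3.7948, 8.4354).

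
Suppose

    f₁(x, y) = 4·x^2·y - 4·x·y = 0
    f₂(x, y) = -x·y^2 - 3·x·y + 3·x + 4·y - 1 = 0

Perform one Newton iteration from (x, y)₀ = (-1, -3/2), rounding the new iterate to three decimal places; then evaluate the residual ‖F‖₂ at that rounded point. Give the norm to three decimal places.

164.085

At (-1, -3/2): F = (-12.000, -12.250).
Jacobian J = [[8·x·y - 4·y, 4·x^2 - 4·x], [-y^2 - 3·y + 3, -2·x·y - 3·x + 4]].
At the point, J = [[18.000, 8.000], [5.250, 4.000]] (det J = 30.000).
Solving J·Δ = −F gives Δ = (-1.667, 5.250).
Then the next iterate is (x, y)₁ = (-2.667, 3.750).
Re-evaluating at (-2.667, 3.750): F = (146.69833, 73.50744), so ‖F‖₂ = 164.085.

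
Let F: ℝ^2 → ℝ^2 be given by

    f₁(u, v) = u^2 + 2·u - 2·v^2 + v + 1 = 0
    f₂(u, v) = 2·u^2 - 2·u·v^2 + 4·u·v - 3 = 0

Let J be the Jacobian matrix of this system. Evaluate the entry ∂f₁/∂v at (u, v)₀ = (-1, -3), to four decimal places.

∂f₁/∂v = -4·v + 1.
At (-1, -3) this is 13.0000.

13.0000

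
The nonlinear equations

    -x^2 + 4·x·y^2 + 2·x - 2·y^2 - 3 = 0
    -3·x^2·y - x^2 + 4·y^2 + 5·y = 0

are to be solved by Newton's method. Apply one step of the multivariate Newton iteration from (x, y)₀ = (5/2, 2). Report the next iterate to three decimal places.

(1.951, 1.356)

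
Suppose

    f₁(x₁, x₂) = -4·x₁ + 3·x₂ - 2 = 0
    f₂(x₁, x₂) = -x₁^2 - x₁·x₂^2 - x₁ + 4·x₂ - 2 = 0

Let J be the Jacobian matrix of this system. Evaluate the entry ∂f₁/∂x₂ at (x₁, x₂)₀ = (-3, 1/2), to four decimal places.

∂f₁/∂x₂ = 3.
At (-3, 1/2) this is 3.0000.

3.0000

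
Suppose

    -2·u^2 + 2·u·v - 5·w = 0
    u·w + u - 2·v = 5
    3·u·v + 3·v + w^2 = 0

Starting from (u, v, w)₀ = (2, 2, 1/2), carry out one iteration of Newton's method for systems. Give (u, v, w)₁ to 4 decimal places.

(57.9091, -29.4773, -69.9091)

At (2, 2, 1/2): F = (-2.5000, -6.0000, 18.2500).
Jacobian J = [[-4·u + 2·v, 2·u, -5], [w + 1, -2, u], [3·v, 3·u + 3, 2·w]].
At the point, J = [[-4.0000, 4.0000, -5.0000], [1.5000, -2.0000, 2.0000], [6.0000, 9.0000, 1.0000]] (det J = -5.5000).
Solving J·Δ = −F gives Δ = (55.9091, -31.4773, -70.4091).
Then the next iterate is (u, v, w)₁ = (57.9091, -29.4773, -69.9091).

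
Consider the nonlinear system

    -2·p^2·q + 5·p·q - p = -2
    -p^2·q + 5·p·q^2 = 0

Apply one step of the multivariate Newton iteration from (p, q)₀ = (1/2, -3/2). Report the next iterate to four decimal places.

(0.5219, -0.6898)

At (1/2, -3/2): F = (-1.5000, 6.0000).
Jacobian J = [[-4·p·q + 5·q - 1, -2·p^2 + 5·p], [-2·p·q + 5·q^2, -p^2 + 10·p·q]].
At the point, J = [[-5.5000, 2.0000], [12.7500, -7.7500]] (det J = 17.1250).
Solving J·Δ = −F gives Δ = (0.0219, 0.8102).
Then the next iterate is (p, q)₁ = (0.5219, -0.6898).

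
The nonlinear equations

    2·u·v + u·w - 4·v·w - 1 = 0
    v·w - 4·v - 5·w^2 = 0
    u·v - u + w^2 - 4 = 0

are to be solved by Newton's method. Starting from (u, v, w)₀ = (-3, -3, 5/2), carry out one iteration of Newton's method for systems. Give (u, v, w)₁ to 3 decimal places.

(-1.988, -1.340, 1.456)

At (-3, -3, 5/2): F = (39.500, -26.750, 14.250).
Jacobian J = [[2·v + w, 2·u - 4·w, u - 4·v], [0, w - 4, v - 10·w], [v - 1, u, 2·w]].
At the point, J = [[-3.500, -16.000, 9.000], [0.000, -1.500, -28.000], [-4.000, -3.000, 5.000]] (det J = -1525.750).
Solving J·Δ = −F gives Δ = (1.012, 1.660, -1.044).
Then the next iterate is (u, v, w)₁ = (-1.988, -1.340, 1.456).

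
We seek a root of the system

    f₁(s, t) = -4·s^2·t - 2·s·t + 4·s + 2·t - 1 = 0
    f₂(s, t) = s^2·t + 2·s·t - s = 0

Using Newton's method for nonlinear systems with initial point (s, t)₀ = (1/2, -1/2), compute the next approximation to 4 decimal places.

At (1/2, -1/2): F = (1.0000, -1.1250).
Jacobian J = [[-8·s·t - 2·t + 4, -4·s^2 - 2·s + 2], [2·s·t + 2·t - 1, s^2 + 2·s]].
At the point, J = [[7.0000, 0.0000], [-2.5000, 1.2500]] (det J = 8.7500).
Solving J·Δ = −F gives Δ = (-0.1429, 0.6143).
Then the next iterate is (s, t)₁ = (0.3571, 0.1143).

(0.3571, 0.1143)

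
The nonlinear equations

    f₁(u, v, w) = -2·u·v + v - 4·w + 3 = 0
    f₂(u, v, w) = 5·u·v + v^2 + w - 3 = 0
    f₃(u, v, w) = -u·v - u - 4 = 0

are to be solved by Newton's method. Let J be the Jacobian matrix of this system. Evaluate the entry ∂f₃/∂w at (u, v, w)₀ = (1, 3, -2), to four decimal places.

0.0000

∂f₃/∂w = 0.
At (1, 3, -2) this is 0.0000.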